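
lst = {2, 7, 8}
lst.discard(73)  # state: {2, 7, 8}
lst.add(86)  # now {2, 7, 8, 86}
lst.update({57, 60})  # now {2, 7, 8, 57, 60, 86}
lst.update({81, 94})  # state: {2, 7, 8, 57, 60, 81, 86, 94}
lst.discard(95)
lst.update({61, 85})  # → {2, 7, 8, 57, 60, 61, 81, 85, 86, 94}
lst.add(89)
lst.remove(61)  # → {2, 7, 8, 57, 60, 81, 85, 86, 89, 94}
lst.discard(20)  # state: {2, 7, 8, 57, 60, 81, 85, 86, 89, 94}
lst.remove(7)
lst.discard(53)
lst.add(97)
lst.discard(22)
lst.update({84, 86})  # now {2, 8, 57, 60, 81, 84, 85, 86, 89, 94, 97}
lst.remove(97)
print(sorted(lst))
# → [2, 8, 57, 60, 81, 84, 85, 86, 89, 94]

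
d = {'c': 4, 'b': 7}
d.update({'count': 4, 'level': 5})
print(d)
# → {'c': 4, 'b': 7, 'count': 4, 'level': 5}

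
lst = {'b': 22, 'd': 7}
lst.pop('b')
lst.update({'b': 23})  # {'d': 7, 'b': 23}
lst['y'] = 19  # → {'d': 7, 'b': 23, 'y': 19}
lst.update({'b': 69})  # {'d': 7, 'b': 69, 'y': 19}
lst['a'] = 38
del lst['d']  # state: {'b': 69, 'y': 19, 'a': 38}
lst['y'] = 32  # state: {'b': 69, 'y': 32, 'a': 38}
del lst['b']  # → {'y': 32, 'a': 38}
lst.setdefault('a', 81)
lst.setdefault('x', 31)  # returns 31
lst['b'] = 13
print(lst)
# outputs {'y': 32, 'a': 38, 'x': 31, 'b': 13}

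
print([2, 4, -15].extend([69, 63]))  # None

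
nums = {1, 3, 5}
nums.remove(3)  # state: {1, 5}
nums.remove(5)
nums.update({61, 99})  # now {1, 61, 99}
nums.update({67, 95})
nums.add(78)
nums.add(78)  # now {1, 61, 67, 78, 95, 99}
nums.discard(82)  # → {1, 61, 67, 78, 95, 99}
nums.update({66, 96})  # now {1, 61, 66, 67, 78, 95, 96, 99}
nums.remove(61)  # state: {1, 66, 67, 78, 95, 96, 99}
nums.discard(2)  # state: {1, 66, 67, 78, 95, 96, 99}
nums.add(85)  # {1, 66, 67, 78, 85, 95, 96, 99}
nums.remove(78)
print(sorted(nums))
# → [1, 66, 67, 85, 95, 96, 99]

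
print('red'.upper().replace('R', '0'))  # 0ED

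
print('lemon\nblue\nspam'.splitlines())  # ['lemon', 'blue', 'spam']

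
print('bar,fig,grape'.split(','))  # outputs ['bar', 'fig', 'grape']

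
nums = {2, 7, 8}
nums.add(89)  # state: {2, 7, 8, 89}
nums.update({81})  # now {2, 7, 8, 81, 89}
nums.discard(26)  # {2, 7, 8, 81, 89}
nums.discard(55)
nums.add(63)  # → {2, 7, 8, 63, 81, 89}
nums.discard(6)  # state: {2, 7, 8, 63, 81, 89}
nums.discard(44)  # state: {2, 7, 8, 63, 81, 89}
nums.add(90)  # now {2, 7, 8, 63, 81, 89, 90}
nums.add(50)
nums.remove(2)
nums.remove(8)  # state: {7, 50, 63, 81, 89, 90}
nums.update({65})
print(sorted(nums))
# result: [7, 50, 63, 65, 81, 89, 90]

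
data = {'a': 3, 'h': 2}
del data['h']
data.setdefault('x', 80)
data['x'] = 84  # {'a': 3, 'x': 84}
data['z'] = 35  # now {'a': 3, 'x': 84, 'z': 35}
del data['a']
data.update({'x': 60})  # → {'x': 60, 'z': 35}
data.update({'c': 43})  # {'x': 60, 'z': 35, 'c': 43}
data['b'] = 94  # {'x': 60, 'z': 35, 'c': 43, 'b': 94}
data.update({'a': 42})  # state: {'x': 60, 'z': 35, 'c': 43, 'b': 94, 'a': 42}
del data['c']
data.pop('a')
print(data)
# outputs {'x': 60, 'z': 35, 'b': 94}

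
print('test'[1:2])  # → e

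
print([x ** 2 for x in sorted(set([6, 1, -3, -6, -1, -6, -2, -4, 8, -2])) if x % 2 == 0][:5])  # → [36, 16, 4, 36, 64]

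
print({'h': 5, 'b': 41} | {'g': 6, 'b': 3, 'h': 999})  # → {'h': 999, 'b': 3, 'g': 6}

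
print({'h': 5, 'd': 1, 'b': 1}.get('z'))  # None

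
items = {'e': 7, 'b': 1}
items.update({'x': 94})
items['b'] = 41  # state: {'e': 7, 'b': 41, 'x': 94}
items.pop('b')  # 41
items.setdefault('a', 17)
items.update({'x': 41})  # {'e': 7, 'x': 41, 'a': 17}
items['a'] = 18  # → {'e': 7, 'x': 41, 'a': 18}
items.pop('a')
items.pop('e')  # 7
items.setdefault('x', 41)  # 41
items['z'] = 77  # {'x': 41, 'z': 77}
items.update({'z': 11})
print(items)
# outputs {'x': 41, 'z': 11}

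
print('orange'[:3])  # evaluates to ora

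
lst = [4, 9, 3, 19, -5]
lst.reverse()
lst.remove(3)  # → [-5, 19, 9, 4]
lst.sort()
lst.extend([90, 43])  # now [-5, 4, 9, 19, 90, 43]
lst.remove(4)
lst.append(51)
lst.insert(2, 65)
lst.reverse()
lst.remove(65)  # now [51, 43, 90, 19, 9, -5]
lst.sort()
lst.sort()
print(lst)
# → [-5, 9, 19, 43, 51, 90]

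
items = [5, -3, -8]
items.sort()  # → [-8, -3, 5]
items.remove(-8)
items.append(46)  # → [-3, 5, 46]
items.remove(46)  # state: [-3, 5]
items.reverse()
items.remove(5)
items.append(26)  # [-3, 26]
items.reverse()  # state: [26, -3]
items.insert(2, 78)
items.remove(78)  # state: [26, -3]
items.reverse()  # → [-3, 26]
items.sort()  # [-3, 26]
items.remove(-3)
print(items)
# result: [26]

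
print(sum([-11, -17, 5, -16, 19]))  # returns -20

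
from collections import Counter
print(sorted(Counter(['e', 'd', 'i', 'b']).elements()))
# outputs ['b', 'd', 'e', 'i']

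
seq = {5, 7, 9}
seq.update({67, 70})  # {5, 7, 9, 67, 70}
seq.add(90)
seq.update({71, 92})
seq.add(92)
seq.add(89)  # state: {5, 7, 9, 67, 70, 71, 89, 90, 92}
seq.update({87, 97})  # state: {5, 7, 9, 67, 70, 71, 87, 89, 90, 92, 97}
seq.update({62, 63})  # {5, 7, 9, 62, 63, 67, 70, 71, 87, 89, 90, 92, 97}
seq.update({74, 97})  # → {5, 7, 9, 62, 63, 67, 70, 71, 74, 87, 89, 90, 92, 97}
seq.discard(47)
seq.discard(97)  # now {5, 7, 9, 62, 63, 67, 70, 71, 74, 87, 89, 90, 92}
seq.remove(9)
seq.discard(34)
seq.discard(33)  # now {5, 7, 62, 63, 67, 70, 71, 74, 87, 89, 90, 92}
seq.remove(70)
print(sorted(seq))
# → [5, 7, 62, 63, 67, 71, 74, 87, 89, 90, 92]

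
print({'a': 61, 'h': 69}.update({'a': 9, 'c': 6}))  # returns None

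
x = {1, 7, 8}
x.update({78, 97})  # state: {1, 7, 8, 78, 97}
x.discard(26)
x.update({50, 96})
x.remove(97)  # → {1, 7, 8, 50, 78, 96}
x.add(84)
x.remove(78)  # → {1, 7, 8, 50, 84, 96}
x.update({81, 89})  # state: {1, 7, 8, 50, 81, 84, 89, 96}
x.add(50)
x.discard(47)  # {1, 7, 8, 50, 81, 84, 89, 96}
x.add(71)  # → {1, 7, 8, 50, 71, 81, 84, 89, 96}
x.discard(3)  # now {1, 7, 8, 50, 71, 81, 84, 89, 96}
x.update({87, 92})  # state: {1, 7, 8, 50, 71, 81, 84, 87, 89, 92, 96}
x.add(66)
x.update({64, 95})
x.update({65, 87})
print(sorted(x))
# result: [1, 7, 8, 50, 64, 65, 66, 71, 81, 84, 87, 89, 92, 95, 96]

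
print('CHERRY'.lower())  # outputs cherry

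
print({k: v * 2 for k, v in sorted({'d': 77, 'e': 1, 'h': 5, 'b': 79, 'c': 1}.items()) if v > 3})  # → {'b': 158, 'd': 154, 'h': 10}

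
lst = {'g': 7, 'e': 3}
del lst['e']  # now {'g': 7}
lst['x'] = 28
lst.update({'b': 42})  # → {'g': 7, 'x': 28, 'b': 42}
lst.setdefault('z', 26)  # 26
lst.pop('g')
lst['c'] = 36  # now {'x': 28, 'b': 42, 'z': 26, 'c': 36}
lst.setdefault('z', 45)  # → 26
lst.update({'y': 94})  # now {'x': 28, 'b': 42, 'z': 26, 'c': 36, 'y': 94}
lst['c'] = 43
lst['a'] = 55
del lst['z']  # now {'x': 28, 'b': 42, 'c': 43, 'y': 94, 'a': 55}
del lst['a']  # {'x': 28, 'b': 42, 'c': 43, 'y': 94}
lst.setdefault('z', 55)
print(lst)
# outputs {'x': 28, 'b': 42, 'c': 43, 'y': 94, 'z': 55}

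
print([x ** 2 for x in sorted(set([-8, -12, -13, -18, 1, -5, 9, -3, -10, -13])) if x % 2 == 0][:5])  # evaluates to [324, 144, 100, 64]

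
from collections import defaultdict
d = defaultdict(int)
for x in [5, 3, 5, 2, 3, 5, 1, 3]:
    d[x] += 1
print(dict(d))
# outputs {5: 3, 3: 3, 2: 1, 1: 1}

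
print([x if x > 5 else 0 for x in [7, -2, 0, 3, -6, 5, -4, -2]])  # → [7, 0, 0, 0, 0, 0, 0, 0]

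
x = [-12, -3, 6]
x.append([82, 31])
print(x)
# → [-12, -3, 6, [82, 31]]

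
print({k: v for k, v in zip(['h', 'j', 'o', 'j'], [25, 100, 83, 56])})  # {'h': 25, 'j': 56, 'o': 83}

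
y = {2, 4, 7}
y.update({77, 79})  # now {2, 4, 7, 77, 79}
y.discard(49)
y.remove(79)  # {2, 4, 7, 77}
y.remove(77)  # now {2, 4, 7}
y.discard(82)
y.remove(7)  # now {2, 4}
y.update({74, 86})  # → {2, 4, 74, 86}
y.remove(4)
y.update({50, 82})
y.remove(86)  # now {2, 50, 74, 82}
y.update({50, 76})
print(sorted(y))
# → [2, 50, 74, 76, 82]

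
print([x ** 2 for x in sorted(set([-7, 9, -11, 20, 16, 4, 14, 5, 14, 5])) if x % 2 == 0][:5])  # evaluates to [16, 196, 256, 400]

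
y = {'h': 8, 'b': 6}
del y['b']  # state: {'h': 8}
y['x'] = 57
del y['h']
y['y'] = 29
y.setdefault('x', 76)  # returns 57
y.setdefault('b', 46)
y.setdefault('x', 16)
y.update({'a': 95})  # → {'x': 57, 'y': 29, 'b': 46, 'a': 95}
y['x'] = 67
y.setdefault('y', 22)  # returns 29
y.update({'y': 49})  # {'x': 67, 'y': 49, 'b': 46, 'a': 95}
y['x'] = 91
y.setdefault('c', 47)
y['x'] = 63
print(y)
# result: {'x': 63, 'y': 49, 'b': 46, 'a': 95, 'c': 47}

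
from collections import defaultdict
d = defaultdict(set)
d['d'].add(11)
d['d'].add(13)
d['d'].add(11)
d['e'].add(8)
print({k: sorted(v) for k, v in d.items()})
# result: {'d': [11, 13], 'e': [8]}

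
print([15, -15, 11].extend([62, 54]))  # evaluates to None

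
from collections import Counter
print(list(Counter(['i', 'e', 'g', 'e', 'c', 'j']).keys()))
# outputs ['i', 'e', 'g', 'c', 'j']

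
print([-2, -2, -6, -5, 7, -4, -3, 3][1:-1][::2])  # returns [-2, -5, -4]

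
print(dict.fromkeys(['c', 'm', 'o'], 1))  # {'c': 1, 'm': 1, 'o': 1}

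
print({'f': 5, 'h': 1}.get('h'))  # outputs 1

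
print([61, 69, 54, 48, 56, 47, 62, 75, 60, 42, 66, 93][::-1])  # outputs [93, 66, 42, 60, 75, 62, 47, 56, 48, 54, 69, 61]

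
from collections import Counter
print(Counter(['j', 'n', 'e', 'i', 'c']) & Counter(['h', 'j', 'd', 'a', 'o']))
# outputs Counter({'j': 1})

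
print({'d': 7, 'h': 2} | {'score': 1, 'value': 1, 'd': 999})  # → {'d': 999, 'h': 2, 'score': 1, 'value': 1}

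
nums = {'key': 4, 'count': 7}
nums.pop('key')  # 4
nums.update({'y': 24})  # {'count': 7, 'y': 24}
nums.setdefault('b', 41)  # 41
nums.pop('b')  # 41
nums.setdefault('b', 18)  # 18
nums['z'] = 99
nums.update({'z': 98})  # {'count': 7, 'y': 24, 'b': 18, 'z': 98}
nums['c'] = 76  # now {'count': 7, 'y': 24, 'b': 18, 'z': 98, 'c': 76}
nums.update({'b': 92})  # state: {'count': 7, 'y': 24, 'b': 92, 'z': 98, 'c': 76}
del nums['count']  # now {'y': 24, 'b': 92, 'z': 98, 'c': 76}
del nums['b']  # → {'y': 24, 'z': 98, 'c': 76}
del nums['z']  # {'y': 24, 'c': 76}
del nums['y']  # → {'c': 76}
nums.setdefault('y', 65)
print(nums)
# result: {'c': 76, 'y': 65}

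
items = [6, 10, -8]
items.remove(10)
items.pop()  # -8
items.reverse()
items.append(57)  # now [6, 57]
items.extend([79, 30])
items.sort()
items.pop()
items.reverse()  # [57, 30, 6]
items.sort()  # [6, 30, 57]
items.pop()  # 57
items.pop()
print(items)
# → [6]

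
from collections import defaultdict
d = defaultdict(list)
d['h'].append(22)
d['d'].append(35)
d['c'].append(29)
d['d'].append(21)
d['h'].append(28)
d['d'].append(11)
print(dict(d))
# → {'h': [22, 28], 'd': [35, 21, 11], 'c': [29]}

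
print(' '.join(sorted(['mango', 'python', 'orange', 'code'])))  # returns code mango orange python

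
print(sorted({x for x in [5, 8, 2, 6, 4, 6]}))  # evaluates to [2, 4, 5, 6, 8]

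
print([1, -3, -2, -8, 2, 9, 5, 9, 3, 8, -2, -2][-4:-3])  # [3]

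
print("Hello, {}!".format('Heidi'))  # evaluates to Hello, Heidi!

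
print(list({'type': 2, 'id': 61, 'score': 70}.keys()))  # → ['type', 'id', 'score']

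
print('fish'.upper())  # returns FISH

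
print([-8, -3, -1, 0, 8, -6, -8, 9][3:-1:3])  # [0, -8]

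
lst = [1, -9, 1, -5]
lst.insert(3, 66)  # [1, -9, 1, 66, -5]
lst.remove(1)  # [-9, 1, 66, -5]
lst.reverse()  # [-5, 66, 1, -9]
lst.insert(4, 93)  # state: [-5, 66, 1, -9, 93]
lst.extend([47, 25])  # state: [-5, 66, 1, -9, 93, 47, 25]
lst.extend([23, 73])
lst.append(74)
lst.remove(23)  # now [-5, 66, 1, -9, 93, 47, 25, 73, 74]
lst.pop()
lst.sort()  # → [-9, -5, 1, 25, 47, 66, 73, 93]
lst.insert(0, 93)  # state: [93, -9, -5, 1, 25, 47, 66, 73, 93]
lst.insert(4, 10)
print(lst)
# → [93, -9, -5, 1, 10, 25, 47, 66, 73, 93]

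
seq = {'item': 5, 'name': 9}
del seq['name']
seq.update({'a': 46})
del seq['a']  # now {'item': 5}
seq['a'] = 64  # {'item': 5, 'a': 64}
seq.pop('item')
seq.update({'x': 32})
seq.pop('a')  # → 64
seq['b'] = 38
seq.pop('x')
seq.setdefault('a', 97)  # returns 97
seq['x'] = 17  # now {'b': 38, 'a': 97, 'x': 17}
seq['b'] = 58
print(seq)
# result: {'b': 58, 'a': 97, 'x': 17}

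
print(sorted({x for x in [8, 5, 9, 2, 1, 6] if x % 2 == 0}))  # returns [2, 6, 8]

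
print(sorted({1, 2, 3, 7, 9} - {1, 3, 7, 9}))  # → [2]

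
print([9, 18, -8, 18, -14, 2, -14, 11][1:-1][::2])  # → [18, 18, 2]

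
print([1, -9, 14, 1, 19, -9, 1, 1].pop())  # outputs 1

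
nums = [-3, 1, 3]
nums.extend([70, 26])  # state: [-3, 1, 3, 70, 26]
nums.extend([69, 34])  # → [-3, 1, 3, 70, 26, 69, 34]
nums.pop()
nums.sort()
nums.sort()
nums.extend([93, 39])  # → [-3, 1, 3, 26, 69, 70, 93, 39]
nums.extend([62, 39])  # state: [-3, 1, 3, 26, 69, 70, 93, 39, 62, 39]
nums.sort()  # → [-3, 1, 3, 26, 39, 39, 62, 69, 70, 93]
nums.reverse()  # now [93, 70, 69, 62, 39, 39, 26, 3, 1, -3]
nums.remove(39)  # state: [93, 70, 69, 62, 39, 26, 3, 1, -3]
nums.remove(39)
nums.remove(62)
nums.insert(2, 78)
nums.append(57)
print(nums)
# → [93, 70, 78, 69, 26, 3, 1, -3, 57]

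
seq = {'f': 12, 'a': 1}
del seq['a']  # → {'f': 12}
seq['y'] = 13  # {'f': 12, 'y': 13}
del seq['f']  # {'y': 13}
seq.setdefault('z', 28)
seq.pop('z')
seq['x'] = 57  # {'y': 13, 'x': 57}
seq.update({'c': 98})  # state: {'y': 13, 'x': 57, 'c': 98}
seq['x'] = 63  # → {'y': 13, 'x': 63, 'c': 98}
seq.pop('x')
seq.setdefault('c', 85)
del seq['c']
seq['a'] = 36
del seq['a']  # {'y': 13}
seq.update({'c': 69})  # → {'y': 13, 'c': 69}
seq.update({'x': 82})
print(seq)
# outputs {'y': 13, 'c': 69, 'x': 82}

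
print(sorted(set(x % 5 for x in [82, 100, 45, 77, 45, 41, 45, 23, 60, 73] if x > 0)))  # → [0, 1, 2, 3]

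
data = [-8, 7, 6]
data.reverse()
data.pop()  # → -8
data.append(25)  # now [6, 7, 25]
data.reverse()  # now [25, 7, 6]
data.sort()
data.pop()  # 25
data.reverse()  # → [7, 6]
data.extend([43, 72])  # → [7, 6, 43, 72]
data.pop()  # 72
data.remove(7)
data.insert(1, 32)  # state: [6, 32, 43]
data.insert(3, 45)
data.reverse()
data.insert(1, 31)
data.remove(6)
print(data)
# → [45, 31, 43, 32]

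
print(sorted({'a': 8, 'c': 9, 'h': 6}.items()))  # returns [('a', 8), ('c', 9), ('h', 6)]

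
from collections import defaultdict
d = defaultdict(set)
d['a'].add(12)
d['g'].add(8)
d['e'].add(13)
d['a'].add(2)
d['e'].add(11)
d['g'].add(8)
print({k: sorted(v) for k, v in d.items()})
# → {'a': [2, 12], 'g': [8], 'e': [11, 13]}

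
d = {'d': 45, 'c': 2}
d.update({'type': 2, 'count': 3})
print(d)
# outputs {'d': 45, 'c': 2, 'type': 2, 'count': 3}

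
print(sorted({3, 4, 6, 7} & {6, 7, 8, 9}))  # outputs [6, 7]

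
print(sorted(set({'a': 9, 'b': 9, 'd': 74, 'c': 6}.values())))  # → [6, 9, 74]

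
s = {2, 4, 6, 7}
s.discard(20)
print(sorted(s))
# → [2, 4, 6, 7]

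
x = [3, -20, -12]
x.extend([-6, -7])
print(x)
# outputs [3, -20, -12, -6, -7]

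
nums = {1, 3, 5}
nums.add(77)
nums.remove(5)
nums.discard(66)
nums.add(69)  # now {1, 3, 69, 77}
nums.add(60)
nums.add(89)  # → {1, 3, 60, 69, 77, 89}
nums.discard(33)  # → {1, 3, 60, 69, 77, 89}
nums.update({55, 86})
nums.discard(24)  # {1, 3, 55, 60, 69, 77, 86, 89}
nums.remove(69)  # {1, 3, 55, 60, 77, 86, 89}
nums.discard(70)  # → {1, 3, 55, 60, 77, 86, 89}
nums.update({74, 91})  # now {1, 3, 55, 60, 74, 77, 86, 89, 91}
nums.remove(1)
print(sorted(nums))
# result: [3, 55, 60, 74, 77, 86, 89, 91]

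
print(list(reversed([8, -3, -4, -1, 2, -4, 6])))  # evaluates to [6, -4, 2, -1, -4, -3, 8]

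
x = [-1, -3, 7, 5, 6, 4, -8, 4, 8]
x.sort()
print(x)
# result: [-8, -3, -1, 4, 4, 5, 6, 7, 8]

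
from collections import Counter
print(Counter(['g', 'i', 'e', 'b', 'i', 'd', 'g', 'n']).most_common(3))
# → [('g', 2), ('i', 2), ('e', 1)]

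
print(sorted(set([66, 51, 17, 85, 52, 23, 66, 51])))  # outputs [17, 23, 51, 52, 66, 85]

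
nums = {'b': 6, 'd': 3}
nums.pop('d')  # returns 3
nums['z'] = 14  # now {'b': 6, 'z': 14}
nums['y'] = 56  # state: {'b': 6, 'z': 14, 'y': 56}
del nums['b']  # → {'z': 14, 'y': 56}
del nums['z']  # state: {'y': 56}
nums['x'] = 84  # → {'y': 56, 'x': 84}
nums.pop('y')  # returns 56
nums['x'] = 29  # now {'x': 29}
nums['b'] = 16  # {'x': 29, 'b': 16}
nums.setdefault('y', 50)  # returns 50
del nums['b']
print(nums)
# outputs {'x': 29, 'y': 50}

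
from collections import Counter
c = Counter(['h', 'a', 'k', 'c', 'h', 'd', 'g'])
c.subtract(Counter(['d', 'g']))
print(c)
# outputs Counter({'h': 2, 'a': 1, 'k': 1, 'c': 1, 'd': 0, 'g': 0})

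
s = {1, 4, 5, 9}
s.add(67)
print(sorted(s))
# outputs [1, 4, 5, 9, 67]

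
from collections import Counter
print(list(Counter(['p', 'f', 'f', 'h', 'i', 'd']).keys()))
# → ['p', 'f', 'h', 'i', 'd']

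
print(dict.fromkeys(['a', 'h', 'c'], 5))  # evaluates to {'a': 5, 'h': 5, 'c': 5}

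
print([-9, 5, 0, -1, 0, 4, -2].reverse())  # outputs None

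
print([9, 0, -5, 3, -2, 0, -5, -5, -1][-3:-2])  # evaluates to [-5]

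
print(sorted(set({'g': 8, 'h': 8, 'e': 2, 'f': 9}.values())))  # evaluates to [2, 8, 9]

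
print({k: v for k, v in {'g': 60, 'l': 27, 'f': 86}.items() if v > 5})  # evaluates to {'g': 60, 'l': 27, 'f': 86}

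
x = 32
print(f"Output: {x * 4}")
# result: Output: 128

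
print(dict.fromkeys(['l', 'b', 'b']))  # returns {'l': None, 'b': None}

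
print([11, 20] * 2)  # [11, 20, 11, 20]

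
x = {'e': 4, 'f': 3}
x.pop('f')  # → 3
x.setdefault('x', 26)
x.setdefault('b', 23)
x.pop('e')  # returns 4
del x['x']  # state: {'b': 23}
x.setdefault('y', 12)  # 12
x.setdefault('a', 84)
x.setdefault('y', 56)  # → 12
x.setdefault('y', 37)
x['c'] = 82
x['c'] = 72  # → {'b': 23, 'y': 12, 'a': 84, 'c': 72}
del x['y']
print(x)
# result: {'b': 23, 'a': 84, 'c': 72}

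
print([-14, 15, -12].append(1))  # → None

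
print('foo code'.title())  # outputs Foo Code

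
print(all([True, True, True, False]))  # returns False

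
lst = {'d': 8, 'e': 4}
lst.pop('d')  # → 8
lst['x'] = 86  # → {'e': 4, 'x': 86}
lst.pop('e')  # 4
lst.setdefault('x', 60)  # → 86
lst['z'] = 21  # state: {'x': 86, 'z': 21}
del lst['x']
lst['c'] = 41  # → {'z': 21, 'c': 41}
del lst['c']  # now {'z': 21}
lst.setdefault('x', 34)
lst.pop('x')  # 34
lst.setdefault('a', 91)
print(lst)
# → {'z': 21, 'a': 91}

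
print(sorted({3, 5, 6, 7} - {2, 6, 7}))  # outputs [3, 5]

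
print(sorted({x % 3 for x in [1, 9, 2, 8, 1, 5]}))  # [0, 1, 2]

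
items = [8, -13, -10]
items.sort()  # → [-13, -10, 8]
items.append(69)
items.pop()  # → 69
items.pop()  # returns 8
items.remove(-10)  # [-13]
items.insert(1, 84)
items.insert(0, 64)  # [64, -13, 84]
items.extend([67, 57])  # [64, -13, 84, 67, 57]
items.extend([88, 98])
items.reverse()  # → [98, 88, 57, 67, 84, -13, 64]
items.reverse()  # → [64, -13, 84, 67, 57, 88, 98]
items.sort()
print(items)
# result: [-13, 57, 64, 67, 84, 88, 98]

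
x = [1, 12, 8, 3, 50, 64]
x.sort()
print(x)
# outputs [1, 3, 8, 12, 50, 64]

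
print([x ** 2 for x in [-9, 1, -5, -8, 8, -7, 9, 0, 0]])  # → [81, 1, 25, 64, 64, 49, 81, 0, 0]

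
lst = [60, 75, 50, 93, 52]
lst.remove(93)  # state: [60, 75, 50, 52]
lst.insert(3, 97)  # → [60, 75, 50, 97, 52]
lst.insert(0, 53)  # [53, 60, 75, 50, 97, 52]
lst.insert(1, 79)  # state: [53, 79, 60, 75, 50, 97, 52]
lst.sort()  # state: [50, 52, 53, 60, 75, 79, 97]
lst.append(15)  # [50, 52, 53, 60, 75, 79, 97, 15]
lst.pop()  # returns 15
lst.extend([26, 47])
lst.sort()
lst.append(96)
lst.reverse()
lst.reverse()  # [26, 47, 50, 52, 53, 60, 75, 79, 97, 96]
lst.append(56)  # [26, 47, 50, 52, 53, 60, 75, 79, 97, 96, 56]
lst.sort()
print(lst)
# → [26, 47, 50, 52, 53, 56, 60, 75, 79, 96, 97]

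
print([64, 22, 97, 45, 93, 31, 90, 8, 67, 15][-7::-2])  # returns [45, 22]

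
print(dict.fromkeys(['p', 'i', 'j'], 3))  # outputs {'p': 3, 'i': 3, 'j': 3}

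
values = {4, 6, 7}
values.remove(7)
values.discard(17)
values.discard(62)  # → {4, 6}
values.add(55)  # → {4, 6, 55}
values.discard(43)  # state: {4, 6, 55}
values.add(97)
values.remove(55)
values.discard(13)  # {4, 6, 97}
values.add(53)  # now {4, 6, 53, 97}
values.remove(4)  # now {6, 53, 97}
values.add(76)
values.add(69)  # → {6, 53, 69, 76, 97}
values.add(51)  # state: {6, 51, 53, 69, 76, 97}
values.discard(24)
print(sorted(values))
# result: [6, 51, 53, 69, 76, 97]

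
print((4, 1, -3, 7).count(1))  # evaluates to 1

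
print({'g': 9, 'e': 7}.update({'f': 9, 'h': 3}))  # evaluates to None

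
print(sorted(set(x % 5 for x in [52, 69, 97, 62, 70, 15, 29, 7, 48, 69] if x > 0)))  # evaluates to [0, 2, 3, 4]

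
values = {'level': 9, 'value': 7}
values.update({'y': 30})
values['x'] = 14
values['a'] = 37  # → {'level': 9, 'value': 7, 'y': 30, 'x': 14, 'a': 37}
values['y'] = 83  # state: {'level': 9, 'value': 7, 'y': 83, 'x': 14, 'a': 37}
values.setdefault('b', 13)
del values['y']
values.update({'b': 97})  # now {'level': 9, 'value': 7, 'x': 14, 'a': 37, 'b': 97}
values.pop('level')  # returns 9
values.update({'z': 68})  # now {'value': 7, 'x': 14, 'a': 37, 'b': 97, 'z': 68}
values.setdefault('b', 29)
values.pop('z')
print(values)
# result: {'value': 7, 'x': 14, 'a': 37, 'b': 97}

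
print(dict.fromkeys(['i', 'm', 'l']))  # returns {'i': None, 'm': None, 'l': None}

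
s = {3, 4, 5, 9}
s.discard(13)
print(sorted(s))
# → [3, 4, 5, 9]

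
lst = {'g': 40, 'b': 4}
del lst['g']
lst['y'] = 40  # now {'b': 4, 'y': 40}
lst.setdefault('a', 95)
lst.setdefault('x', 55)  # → 55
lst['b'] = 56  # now {'b': 56, 'y': 40, 'a': 95, 'x': 55}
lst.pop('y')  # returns 40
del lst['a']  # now {'b': 56, 'x': 55}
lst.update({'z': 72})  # {'b': 56, 'x': 55, 'z': 72}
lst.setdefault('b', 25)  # 56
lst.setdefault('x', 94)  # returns 55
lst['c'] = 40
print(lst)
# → {'b': 56, 'x': 55, 'z': 72, 'c': 40}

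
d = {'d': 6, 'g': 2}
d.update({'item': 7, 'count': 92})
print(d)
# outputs {'d': 6, 'g': 2, 'item': 7, 'count': 92}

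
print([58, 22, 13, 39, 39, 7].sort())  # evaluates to None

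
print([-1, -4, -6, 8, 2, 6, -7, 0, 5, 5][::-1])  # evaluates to [5, 5, 0, -7, 6, 2, 8, -6, -4, -1]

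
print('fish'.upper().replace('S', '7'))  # FI7H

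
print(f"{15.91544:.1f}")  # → 15.9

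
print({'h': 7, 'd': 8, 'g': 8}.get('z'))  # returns None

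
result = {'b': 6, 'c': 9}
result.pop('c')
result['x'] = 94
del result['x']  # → {'b': 6}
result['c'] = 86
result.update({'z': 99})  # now {'b': 6, 'c': 86, 'z': 99}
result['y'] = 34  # {'b': 6, 'c': 86, 'z': 99, 'y': 34}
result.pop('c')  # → 86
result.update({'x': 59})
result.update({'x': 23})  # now {'b': 6, 'z': 99, 'y': 34, 'x': 23}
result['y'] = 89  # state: {'b': 6, 'z': 99, 'y': 89, 'x': 23}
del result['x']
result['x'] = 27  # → {'b': 6, 'z': 99, 'y': 89, 'x': 27}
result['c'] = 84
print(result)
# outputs {'b': 6, 'z': 99, 'y': 89, 'x': 27, 'c': 84}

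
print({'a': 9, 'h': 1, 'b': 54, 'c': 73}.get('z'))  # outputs None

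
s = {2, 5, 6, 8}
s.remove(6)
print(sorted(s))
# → [2, 5, 8]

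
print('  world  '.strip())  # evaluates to world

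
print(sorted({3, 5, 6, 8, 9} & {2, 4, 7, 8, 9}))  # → [8, 9]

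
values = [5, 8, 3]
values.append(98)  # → [5, 8, 3, 98]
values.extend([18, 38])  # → [5, 8, 3, 98, 18, 38]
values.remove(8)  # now [5, 3, 98, 18, 38]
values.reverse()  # [38, 18, 98, 3, 5]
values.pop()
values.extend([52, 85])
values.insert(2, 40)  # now [38, 18, 40, 98, 3, 52, 85]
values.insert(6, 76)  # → [38, 18, 40, 98, 3, 52, 76, 85]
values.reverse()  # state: [85, 76, 52, 3, 98, 40, 18, 38]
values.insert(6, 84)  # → [85, 76, 52, 3, 98, 40, 84, 18, 38]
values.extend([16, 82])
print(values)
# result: [85, 76, 52, 3, 98, 40, 84, 18, 38, 16, 82]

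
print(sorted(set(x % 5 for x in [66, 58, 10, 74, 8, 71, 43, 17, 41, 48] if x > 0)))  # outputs [0, 1, 2, 3, 4]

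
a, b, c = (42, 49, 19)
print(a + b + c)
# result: 110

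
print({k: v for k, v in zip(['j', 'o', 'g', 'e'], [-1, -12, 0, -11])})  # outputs {'j': -1, 'o': -12, 'g': 0, 'e': -11}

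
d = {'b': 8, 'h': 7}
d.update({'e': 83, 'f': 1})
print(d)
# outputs {'b': 8, 'h': 7, 'e': 83, 'f': 1}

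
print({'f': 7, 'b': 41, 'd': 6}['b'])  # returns 41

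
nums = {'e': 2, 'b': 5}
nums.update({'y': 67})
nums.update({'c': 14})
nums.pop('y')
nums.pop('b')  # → 5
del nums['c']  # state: {'e': 2}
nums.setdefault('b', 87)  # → 87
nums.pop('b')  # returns 87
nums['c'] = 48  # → {'e': 2, 'c': 48}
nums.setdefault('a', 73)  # 73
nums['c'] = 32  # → {'e': 2, 'c': 32, 'a': 73}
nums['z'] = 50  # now {'e': 2, 'c': 32, 'a': 73, 'z': 50}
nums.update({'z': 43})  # {'e': 2, 'c': 32, 'a': 73, 'z': 43}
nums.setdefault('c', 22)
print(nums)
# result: {'e': 2, 'c': 32, 'a': 73, 'z': 43}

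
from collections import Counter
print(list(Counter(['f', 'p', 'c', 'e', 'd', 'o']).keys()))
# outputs ['f', 'p', 'c', 'e', 'd', 'o']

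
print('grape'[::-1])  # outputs eparg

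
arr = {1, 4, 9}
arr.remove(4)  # {1, 9}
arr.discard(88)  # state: {1, 9}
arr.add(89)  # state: {1, 9, 89}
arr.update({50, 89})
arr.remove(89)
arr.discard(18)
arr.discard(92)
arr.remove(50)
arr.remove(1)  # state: {9}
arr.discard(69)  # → {9}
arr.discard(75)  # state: {9}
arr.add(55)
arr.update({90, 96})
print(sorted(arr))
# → [9, 55, 90, 96]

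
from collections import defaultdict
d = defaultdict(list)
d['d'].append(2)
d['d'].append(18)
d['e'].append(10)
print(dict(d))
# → {'d': [2, 18], 'e': [10]}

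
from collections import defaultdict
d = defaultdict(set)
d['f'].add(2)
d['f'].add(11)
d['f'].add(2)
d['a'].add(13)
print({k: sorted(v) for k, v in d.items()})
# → {'f': [2, 11], 'a': [13]}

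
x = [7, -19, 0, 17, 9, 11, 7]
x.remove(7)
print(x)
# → [-19, 0, 17, 9, 11, 7]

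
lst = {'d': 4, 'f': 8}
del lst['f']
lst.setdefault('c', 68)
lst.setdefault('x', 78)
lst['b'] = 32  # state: {'d': 4, 'c': 68, 'x': 78, 'b': 32}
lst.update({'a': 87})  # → {'d': 4, 'c': 68, 'x': 78, 'b': 32, 'a': 87}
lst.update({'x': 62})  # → {'d': 4, 'c': 68, 'x': 62, 'b': 32, 'a': 87}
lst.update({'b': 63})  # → {'d': 4, 'c': 68, 'x': 62, 'b': 63, 'a': 87}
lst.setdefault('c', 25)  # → 68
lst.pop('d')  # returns 4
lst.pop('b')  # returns 63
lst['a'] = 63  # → {'c': 68, 'x': 62, 'a': 63}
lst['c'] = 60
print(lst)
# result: {'c': 60, 'x': 62, 'a': 63}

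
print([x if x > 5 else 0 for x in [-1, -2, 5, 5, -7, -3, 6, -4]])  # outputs [0, 0, 0, 0, 0, 0, 6, 0]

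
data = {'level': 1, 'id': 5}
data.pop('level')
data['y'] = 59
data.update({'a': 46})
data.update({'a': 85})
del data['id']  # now {'y': 59, 'a': 85}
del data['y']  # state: {'a': 85}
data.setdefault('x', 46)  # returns 46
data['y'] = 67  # {'a': 85, 'x': 46, 'y': 67}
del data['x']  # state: {'a': 85, 'y': 67}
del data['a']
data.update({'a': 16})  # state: {'y': 67, 'a': 16}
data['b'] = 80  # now {'y': 67, 'a': 16, 'b': 80}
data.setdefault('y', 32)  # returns 67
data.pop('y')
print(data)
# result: {'a': 16, 'b': 80}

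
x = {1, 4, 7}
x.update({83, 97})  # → {1, 4, 7, 83, 97}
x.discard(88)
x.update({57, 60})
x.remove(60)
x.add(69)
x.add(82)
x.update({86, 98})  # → {1, 4, 7, 57, 69, 82, 83, 86, 97, 98}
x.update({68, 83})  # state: {1, 4, 7, 57, 68, 69, 82, 83, 86, 97, 98}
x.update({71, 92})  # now {1, 4, 7, 57, 68, 69, 71, 82, 83, 86, 92, 97, 98}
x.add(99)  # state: {1, 4, 7, 57, 68, 69, 71, 82, 83, 86, 92, 97, 98, 99}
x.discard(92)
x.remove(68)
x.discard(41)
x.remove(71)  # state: {1, 4, 7, 57, 69, 82, 83, 86, 97, 98, 99}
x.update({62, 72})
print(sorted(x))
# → [1, 4, 7, 57, 62, 69, 72, 82, 83, 86, 97, 98, 99]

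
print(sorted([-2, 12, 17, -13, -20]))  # [-20, -13, -2, 12, 17]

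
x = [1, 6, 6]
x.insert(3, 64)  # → [1, 6, 6, 64]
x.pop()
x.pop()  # 6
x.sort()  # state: [1, 6]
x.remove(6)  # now [1]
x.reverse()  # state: [1]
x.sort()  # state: [1]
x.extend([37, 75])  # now [1, 37, 75]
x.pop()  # 75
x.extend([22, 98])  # [1, 37, 22, 98]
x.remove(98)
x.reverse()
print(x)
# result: [22, 37, 1]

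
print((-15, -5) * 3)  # (-15, -5, -15, -5, -15, -5)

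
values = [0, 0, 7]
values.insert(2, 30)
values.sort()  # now [0, 0, 7, 30]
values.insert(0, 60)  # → [60, 0, 0, 7, 30]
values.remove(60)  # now [0, 0, 7, 30]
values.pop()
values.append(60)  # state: [0, 0, 7, 60]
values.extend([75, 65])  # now [0, 0, 7, 60, 75, 65]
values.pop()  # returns 65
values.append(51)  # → [0, 0, 7, 60, 75, 51]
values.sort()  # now [0, 0, 7, 51, 60, 75]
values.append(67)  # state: [0, 0, 7, 51, 60, 75, 67]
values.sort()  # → [0, 0, 7, 51, 60, 67, 75]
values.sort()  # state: [0, 0, 7, 51, 60, 67, 75]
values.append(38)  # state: [0, 0, 7, 51, 60, 67, 75, 38]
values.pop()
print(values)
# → [0, 0, 7, 51, 60, 67, 75]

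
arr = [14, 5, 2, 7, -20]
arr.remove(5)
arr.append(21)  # [14, 2, 7, -20, 21]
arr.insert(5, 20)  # [14, 2, 7, -20, 21, 20]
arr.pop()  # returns 20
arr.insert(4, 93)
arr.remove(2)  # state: [14, 7, -20, 93, 21]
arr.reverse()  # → [21, 93, -20, 7, 14]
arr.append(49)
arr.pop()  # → 49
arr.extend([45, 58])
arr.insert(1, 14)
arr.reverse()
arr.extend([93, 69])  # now [58, 45, 14, 7, -20, 93, 14, 21, 93, 69]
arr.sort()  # [-20, 7, 14, 14, 21, 45, 58, 69, 93, 93]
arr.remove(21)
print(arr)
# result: [-20, 7, 14, 14, 45, 58, 69, 93, 93]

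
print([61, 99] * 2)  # [61, 99, 61, 99]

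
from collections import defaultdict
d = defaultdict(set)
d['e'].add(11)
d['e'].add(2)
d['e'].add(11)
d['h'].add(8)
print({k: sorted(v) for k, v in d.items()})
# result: {'e': [2, 11], 'h': [8]}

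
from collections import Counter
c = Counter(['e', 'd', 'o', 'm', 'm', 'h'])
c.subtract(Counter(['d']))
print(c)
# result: Counter({'m': 2, 'e': 1, 'o': 1, 'h': 1, 'd': 0})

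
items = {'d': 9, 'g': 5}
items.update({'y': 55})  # {'d': 9, 'g': 5, 'y': 55}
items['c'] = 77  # {'d': 9, 'g': 5, 'y': 55, 'c': 77}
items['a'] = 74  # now {'d': 9, 'g': 5, 'y': 55, 'c': 77, 'a': 74}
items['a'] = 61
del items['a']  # {'d': 9, 'g': 5, 'y': 55, 'c': 77}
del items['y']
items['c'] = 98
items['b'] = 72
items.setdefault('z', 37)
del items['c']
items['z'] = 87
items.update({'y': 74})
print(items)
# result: {'d': 9, 'g': 5, 'b': 72, 'z': 87, 'y': 74}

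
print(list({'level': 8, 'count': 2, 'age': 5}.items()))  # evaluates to [('level', 8), ('count', 2), ('age', 5)]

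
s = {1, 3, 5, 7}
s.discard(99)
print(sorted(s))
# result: [1, 3, 5, 7]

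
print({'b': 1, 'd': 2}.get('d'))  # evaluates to 2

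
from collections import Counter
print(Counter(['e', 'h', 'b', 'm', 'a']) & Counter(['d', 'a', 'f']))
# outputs Counter({'a': 1})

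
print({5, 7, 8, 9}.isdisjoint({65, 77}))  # True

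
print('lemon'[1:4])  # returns emo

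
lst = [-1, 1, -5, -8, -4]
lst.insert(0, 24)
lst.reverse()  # [-4, -8, -5, 1, -1, 24]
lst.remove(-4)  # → [-8, -5, 1, -1, 24]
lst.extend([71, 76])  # [-8, -5, 1, -1, 24, 71, 76]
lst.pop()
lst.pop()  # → 71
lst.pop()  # 24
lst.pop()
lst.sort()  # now [-8, -5, 1]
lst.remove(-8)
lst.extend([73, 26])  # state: [-5, 1, 73, 26]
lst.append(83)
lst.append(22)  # [-5, 1, 73, 26, 83, 22]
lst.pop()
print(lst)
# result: [-5, 1, 73, 26, 83]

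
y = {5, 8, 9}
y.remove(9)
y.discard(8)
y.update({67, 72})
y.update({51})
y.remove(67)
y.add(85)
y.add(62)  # {5, 51, 62, 72, 85}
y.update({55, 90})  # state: {5, 51, 55, 62, 72, 85, 90}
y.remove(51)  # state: {5, 55, 62, 72, 85, 90}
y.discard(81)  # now {5, 55, 62, 72, 85, 90}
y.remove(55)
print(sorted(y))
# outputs [5, 62, 72, 85, 90]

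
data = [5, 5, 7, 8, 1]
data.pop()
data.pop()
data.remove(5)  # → [5, 7]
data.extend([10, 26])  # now [5, 7, 10, 26]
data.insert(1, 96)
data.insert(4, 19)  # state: [5, 96, 7, 10, 19, 26]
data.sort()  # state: [5, 7, 10, 19, 26, 96]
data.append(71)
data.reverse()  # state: [71, 96, 26, 19, 10, 7, 5]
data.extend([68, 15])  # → [71, 96, 26, 19, 10, 7, 5, 68, 15]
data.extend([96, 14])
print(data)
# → [71, 96, 26, 19, 10, 7, 5, 68, 15, 96, 14]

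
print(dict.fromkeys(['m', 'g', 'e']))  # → {'m': None, 'g': None, 'e': None}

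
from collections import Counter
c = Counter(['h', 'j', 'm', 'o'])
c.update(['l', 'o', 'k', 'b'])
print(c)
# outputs Counter({'o': 2, 'h': 1, 'j': 1, 'm': 1, 'l': 1, 'k': 1, 'b': 1})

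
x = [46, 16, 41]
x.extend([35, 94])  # [46, 16, 41, 35, 94]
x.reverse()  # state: [94, 35, 41, 16, 46]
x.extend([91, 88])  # [94, 35, 41, 16, 46, 91, 88]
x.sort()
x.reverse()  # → [94, 91, 88, 46, 41, 35, 16]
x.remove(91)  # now [94, 88, 46, 41, 35, 16]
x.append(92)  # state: [94, 88, 46, 41, 35, 16, 92]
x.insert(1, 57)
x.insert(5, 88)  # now [94, 57, 88, 46, 41, 88, 35, 16, 92]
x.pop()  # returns 92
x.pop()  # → 16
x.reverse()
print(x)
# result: [35, 88, 41, 46, 88, 57, 94]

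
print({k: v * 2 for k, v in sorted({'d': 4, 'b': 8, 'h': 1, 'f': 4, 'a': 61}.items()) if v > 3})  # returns {'a': 122, 'b': 16, 'd': 8, 'f': 8}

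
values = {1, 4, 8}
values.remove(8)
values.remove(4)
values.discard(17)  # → {1}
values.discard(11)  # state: {1}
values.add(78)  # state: {1, 78}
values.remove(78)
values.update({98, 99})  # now {1, 98, 99}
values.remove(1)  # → {98, 99}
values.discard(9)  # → {98, 99}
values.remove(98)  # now {99}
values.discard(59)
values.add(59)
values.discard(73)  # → {59, 99}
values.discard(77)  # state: {59, 99}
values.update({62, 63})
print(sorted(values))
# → [59, 62, 63, 99]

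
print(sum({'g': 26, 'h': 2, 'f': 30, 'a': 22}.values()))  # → 80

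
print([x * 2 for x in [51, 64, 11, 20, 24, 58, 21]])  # [102, 128, 22, 40, 48, 116, 42]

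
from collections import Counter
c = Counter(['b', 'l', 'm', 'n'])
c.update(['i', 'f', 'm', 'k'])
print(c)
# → Counter({'m': 2, 'b': 1, 'l': 1, 'n': 1, 'i': 1, 'f': 1, 'k': 1})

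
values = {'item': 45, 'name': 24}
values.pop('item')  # 45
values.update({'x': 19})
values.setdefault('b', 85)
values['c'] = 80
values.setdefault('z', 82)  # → 82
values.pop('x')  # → 19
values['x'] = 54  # {'name': 24, 'b': 85, 'c': 80, 'z': 82, 'x': 54}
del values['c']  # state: {'name': 24, 'b': 85, 'z': 82, 'x': 54}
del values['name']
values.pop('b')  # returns 85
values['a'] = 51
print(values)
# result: {'z': 82, 'x': 54, 'a': 51}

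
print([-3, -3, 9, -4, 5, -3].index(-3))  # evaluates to 0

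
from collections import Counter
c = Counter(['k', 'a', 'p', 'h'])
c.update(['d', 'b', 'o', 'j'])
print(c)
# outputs Counter({'k': 1, 'a': 1, 'p': 1, 'h': 1, 'd': 1, 'b': 1, 'o': 1, 'j': 1})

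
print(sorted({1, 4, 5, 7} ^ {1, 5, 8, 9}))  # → [4, 7, 8, 9]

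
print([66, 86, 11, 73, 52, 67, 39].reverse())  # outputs None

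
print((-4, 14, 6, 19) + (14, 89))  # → (-4, 14, 6, 19, 14, 89)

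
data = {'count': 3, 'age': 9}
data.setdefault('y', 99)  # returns 99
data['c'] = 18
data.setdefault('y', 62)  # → 99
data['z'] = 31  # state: {'count': 3, 'age': 9, 'y': 99, 'c': 18, 'z': 31}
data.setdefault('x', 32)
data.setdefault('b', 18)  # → 18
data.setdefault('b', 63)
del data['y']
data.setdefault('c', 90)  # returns 18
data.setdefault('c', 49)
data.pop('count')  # 3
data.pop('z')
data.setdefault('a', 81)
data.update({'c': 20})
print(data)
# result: {'age': 9, 'c': 20, 'x': 32, 'b': 18, 'a': 81}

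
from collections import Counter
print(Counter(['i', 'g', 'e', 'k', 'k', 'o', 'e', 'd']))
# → Counter({'e': 2, 'k': 2, 'i': 1, 'g': 1, 'o': 1, 'd': 1})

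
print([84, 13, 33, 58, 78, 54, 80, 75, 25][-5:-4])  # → [78]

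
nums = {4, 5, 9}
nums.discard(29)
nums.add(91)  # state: {4, 5, 9, 91}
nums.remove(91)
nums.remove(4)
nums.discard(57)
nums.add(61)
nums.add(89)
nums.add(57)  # {5, 9, 57, 61, 89}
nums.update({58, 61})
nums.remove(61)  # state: {5, 9, 57, 58, 89}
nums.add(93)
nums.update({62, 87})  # {5, 9, 57, 58, 62, 87, 89, 93}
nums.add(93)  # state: {5, 9, 57, 58, 62, 87, 89, 93}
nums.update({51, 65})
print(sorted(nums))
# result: [5, 9, 51, 57, 58, 62, 65, 87, 89, 93]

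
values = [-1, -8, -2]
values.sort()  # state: [-8, -2, -1]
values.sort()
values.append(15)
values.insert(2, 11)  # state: [-8, -2, 11, -1, 15]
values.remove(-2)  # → [-8, 11, -1, 15]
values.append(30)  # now [-8, 11, -1, 15, 30]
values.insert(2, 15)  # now [-8, 11, 15, -1, 15, 30]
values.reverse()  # [30, 15, -1, 15, 11, -8]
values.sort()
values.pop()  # 30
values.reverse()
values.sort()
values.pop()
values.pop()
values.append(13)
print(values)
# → [-8, -1, 11, 13]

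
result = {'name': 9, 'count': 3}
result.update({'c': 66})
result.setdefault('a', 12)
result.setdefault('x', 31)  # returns 31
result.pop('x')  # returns 31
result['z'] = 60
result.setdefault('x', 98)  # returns 98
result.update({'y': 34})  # {'name': 9, 'count': 3, 'c': 66, 'a': 12, 'z': 60, 'x': 98, 'y': 34}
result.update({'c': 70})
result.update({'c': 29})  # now {'name': 9, 'count': 3, 'c': 29, 'a': 12, 'z': 60, 'x': 98, 'y': 34}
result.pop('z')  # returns 60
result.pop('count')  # 3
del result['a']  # {'name': 9, 'c': 29, 'x': 98, 'y': 34}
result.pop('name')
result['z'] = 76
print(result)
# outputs {'c': 29, 'x': 98, 'y': 34, 'z': 76}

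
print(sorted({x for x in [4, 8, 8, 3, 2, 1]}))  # [1, 2, 3, 4, 8]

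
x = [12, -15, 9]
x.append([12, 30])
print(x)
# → [12, -15, 9, [12, 30]]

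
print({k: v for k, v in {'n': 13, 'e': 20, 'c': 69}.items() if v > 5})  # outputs {'n': 13, 'e': 20, 'c': 69}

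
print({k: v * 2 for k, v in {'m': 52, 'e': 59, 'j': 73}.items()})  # {'m': 104, 'e': 118, 'j': 146}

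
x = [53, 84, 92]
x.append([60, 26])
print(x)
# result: [53, 84, 92, [60, 26]]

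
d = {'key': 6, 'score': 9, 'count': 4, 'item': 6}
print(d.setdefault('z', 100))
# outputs 100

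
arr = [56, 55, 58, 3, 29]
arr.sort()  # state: [3, 29, 55, 56, 58]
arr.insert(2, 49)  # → [3, 29, 49, 55, 56, 58]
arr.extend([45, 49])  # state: [3, 29, 49, 55, 56, 58, 45, 49]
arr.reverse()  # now [49, 45, 58, 56, 55, 49, 29, 3]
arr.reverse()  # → [3, 29, 49, 55, 56, 58, 45, 49]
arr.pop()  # 49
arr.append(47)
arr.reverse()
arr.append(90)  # [47, 45, 58, 56, 55, 49, 29, 3, 90]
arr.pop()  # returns 90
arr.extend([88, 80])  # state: [47, 45, 58, 56, 55, 49, 29, 3, 88, 80]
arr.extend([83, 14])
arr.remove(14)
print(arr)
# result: [47, 45, 58, 56, 55, 49, 29, 3, 88, 80, 83]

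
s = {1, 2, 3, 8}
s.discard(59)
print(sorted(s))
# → [1, 2, 3, 8]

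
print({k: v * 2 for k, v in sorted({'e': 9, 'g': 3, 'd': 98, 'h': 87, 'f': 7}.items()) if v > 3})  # {'d': 196, 'e': 18, 'f': 14, 'h': 174}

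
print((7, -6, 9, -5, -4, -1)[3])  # -5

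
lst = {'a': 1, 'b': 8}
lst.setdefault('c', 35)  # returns 35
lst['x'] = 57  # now {'a': 1, 'b': 8, 'c': 35, 'x': 57}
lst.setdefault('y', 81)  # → 81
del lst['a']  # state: {'b': 8, 'c': 35, 'x': 57, 'y': 81}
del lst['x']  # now {'b': 8, 'c': 35, 'y': 81}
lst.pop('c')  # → 35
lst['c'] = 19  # {'b': 8, 'y': 81, 'c': 19}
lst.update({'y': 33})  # {'b': 8, 'y': 33, 'c': 19}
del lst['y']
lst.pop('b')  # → 8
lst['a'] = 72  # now {'c': 19, 'a': 72}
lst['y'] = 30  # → {'c': 19, 'a': 72, 'y': 30}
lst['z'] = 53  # {'c': 19, 'a': 72, 'y': 30, 'z': 53}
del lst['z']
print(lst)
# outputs {'c': 19, 'a': 72, 'y': 30}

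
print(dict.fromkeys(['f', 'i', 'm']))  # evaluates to {'f': None, 'i': None, 'm': None}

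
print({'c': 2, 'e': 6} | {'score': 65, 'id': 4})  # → {'c': 2, 'e': 6, 'score': 65, 'id': 4}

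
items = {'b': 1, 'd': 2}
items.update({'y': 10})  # {'b': 1, 'd': 2, 'y': 10}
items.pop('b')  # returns 1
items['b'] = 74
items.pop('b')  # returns 74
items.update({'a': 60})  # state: {'d': 2, 'y': 10, 'a': 60}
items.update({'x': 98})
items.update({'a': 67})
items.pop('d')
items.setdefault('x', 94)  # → 98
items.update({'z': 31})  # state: {'y': 10, 'a': 67, 'x': 98, 'z': 31}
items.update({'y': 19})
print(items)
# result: {'y': 19, 'a': 67, 'x': 98, 'z': 31}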